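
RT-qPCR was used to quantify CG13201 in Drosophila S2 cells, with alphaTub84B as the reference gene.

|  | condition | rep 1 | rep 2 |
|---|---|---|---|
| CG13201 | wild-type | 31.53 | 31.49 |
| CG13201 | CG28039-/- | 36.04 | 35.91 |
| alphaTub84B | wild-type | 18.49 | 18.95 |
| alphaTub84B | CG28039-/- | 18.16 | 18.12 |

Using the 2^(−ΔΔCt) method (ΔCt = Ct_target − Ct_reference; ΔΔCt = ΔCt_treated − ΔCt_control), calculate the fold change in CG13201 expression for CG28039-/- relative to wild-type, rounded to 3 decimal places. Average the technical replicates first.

Mean Ct: CG13201 wild-type 31.510; CG13201 CG28039-/- 35.975; alphaTub84B wild-type 18.720; alphaTub84B CG28039-/- 18.140
ΔCt(wild-type) = 31.510 − 18.720 = 12.790
ΔCt(CG28039-/-) = 35.975 − 18.140 = 17.835
ΔΔCt = 17.835 − 12.790 = 5.045
Fold change = 2^(−5.045) = 0.0303

0.030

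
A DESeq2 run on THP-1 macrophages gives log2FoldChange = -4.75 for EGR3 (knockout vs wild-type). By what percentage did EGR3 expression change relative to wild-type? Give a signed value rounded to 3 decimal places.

Fold change = 2^(-4.75) = 0.0372
Percent change = (FC − 1) × 100% = (0.0372 − 1) × 100 = -96.284%

-96.284%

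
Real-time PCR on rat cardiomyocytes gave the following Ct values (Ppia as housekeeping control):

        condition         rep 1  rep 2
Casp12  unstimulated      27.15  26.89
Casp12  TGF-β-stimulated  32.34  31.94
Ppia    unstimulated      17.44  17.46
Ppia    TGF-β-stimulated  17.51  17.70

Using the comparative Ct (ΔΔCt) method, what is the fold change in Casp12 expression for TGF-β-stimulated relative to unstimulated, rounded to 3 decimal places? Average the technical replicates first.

0.032

Mean Ct: Casp12 unstimulated 27.020; Casp12 TGF-β-stimulated 32.140; Ppia unstimulated 17.450; Ppia TGF-β-stimulated 17.605
ΔCt(unstimulated) = 27.020 − 17.450 = 9.570
ΔCt(TGF-β-stimulated) = 32.140 − 17.605 = 14.535
ΔΔCt = 14.535 − 9.570 = 4.965
Fold change = 2^(−4.965) = 0.0320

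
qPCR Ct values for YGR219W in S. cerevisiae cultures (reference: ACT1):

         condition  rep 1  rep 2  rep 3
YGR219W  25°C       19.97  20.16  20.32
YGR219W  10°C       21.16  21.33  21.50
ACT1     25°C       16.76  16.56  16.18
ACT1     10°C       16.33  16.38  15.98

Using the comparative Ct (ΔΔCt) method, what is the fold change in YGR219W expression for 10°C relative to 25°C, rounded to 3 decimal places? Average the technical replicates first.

0.366

Mean Ct: YGR219W 25°C 20.150; YGR219W 10°C 21.330; ACT1 25°C 16.500; ACT1 10°C 16.230
ΔCt(25°C) = 20.150 − 16.500 = 3.650
ΔCt(10°C) = 21.330 − 16.230 = 5.100
ΔΔCt = 5.100 − 3.650 = 1.450
Fold change = 2^(−1.450) = 0.3660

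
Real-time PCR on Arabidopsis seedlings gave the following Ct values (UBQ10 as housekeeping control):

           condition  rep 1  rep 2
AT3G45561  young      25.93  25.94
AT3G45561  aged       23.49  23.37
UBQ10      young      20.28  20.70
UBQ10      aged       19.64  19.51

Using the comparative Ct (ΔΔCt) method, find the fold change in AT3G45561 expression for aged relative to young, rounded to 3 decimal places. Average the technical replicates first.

3.010

Mean Ct: AT3G45561 young 25.935; AT3G45561 aged 23.430; UBQ10 young 20.490; UBQ10 aged 19.575
ΔCt(young) = 25.935 − 20.490 = 5.445
ΔCt(aged) = 23.430 − 19.575 = 3.855
ΔΔCt = 3.855 − 5.445 = -1.590
Fold change = 2^(−(-1.590)) = 2^1.590 = 3.0105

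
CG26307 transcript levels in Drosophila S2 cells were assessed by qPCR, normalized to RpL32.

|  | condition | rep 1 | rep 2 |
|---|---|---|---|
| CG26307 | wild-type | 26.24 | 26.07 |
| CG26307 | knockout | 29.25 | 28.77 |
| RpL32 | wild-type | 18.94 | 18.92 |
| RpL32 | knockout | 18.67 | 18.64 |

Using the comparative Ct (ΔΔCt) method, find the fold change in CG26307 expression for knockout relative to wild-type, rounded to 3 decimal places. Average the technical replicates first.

0.114

Mean Ct: CG26307 wild-type 26.155; CG26307 knockout 29.010; RpL32 wild-type 18.930; RpL32 knockout 18.655
ΔCt(wild-type) = 26.155 − 18.930 = 7.225
ΔCt(knockout) = 29.010 − 18.655 = 10.355
ΔΔCt = 10.355 − 7.225 = 3.130
Fold change = 2^(−3.130) = 0.1142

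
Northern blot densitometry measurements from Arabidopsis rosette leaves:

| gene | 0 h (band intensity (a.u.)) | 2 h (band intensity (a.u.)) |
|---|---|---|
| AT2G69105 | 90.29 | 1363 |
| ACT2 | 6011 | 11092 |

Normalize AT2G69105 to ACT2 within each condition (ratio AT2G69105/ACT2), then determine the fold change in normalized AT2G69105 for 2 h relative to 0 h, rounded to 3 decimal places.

8.181

AT2G69105/ACT2 (0 h) = 90.29 / 6011 = 0.015021
AT2G69105/ACT2 (2 h) = 1363 / 11092 = 0.12288
Fold change = 0.12288 / 0.015021 = 8.1807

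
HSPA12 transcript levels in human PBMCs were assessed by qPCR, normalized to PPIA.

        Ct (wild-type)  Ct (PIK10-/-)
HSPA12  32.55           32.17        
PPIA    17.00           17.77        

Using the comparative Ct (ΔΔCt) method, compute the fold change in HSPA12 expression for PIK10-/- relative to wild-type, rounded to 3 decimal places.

ΔCt(wild-type) = 32.550 − 17.000 = 15.550
ΔCt(PIK10-/-) = 32.170 − 17.770 = 14.400
ΔΔCt = 14.400 − 15.550 = -1.150
Fold change = 2^(−(-1.150)) = 2^1.150 = 2.2191

2.219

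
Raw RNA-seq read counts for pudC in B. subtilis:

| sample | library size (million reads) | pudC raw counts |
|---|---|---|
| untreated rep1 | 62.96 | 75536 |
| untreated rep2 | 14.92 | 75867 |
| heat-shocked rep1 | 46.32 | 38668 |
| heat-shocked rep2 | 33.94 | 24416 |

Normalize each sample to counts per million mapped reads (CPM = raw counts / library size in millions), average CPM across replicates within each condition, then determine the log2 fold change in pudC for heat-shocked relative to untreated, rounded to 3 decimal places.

-2.016

CPM(untreated rep1) = 75536 / 62.96 = 1199.7459
CPM(untreated rep2) = 75867 / 14.92 = 5084.9196
CPM(heat-shocked rep1) = 38668 / 46.32 = 834.8014
CPM(heat-shocked rep2) = 24416 / 33.94 = 719.3872
mean CPM(untreated) = 3142.3327; mean CPM(heat-shocked) = 777.0943
Fold change = 777.0943 / 3142.3327 = 0.24730
log2(0.24730) = -2.0157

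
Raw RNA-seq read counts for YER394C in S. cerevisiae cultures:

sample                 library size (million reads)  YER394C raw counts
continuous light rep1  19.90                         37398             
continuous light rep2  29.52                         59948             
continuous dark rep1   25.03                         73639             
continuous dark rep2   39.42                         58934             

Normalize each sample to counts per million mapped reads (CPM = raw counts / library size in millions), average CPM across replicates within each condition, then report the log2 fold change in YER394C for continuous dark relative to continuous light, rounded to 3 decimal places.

CPM(continuous light rep1) = 37398 / 19.90 = 1879.2965
CPM(continuous light rep2) = 59948 / 29.52 = 2030.7588
CPM(continuous dark rep1) = 73639 / 25.03 = 2942.0296
CPM(continuous dark rep2) = 58934 / 39.42 = 1495.0279
mean CPM(continuous light) = 1955.0276; mean CPM(continuous dark) = 2218.5287
Fold change = 2218.5287 / 1955.0276 = 1.13478
log2(1.13478) = 0.1824

0.182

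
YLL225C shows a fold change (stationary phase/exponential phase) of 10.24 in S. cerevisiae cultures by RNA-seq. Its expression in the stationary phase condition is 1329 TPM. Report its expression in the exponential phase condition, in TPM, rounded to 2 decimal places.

129.79

exponential phase expression = 1329 / 10.24 = 129.79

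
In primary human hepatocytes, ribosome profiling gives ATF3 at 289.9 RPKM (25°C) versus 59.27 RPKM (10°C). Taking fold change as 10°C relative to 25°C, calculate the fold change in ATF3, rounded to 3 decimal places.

0.204

Fold change = 59.27 / 289.9 = 0.2044
ATF3 is downregulated.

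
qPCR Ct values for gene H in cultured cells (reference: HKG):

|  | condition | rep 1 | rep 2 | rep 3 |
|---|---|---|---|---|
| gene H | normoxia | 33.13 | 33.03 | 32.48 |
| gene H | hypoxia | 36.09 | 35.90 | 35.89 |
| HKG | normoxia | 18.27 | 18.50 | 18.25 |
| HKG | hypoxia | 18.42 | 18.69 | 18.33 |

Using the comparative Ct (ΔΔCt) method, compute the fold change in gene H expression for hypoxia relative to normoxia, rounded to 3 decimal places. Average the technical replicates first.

Mean Ct: gene H normoxia 32.880; gene H hypoxia 35.960; HKG normoxia 18.340; HKG hypoxia 18.480
ΔCt(normoxia) = 32.880 − 18.340 = 14.540
ΔCt(hypoxia) = 35.960 − 18.480 = 17.480
ΔΔCt = 17.480 − 14.540 = 2.940
Fold change = 2^(−2.940) = 0.1303

0.130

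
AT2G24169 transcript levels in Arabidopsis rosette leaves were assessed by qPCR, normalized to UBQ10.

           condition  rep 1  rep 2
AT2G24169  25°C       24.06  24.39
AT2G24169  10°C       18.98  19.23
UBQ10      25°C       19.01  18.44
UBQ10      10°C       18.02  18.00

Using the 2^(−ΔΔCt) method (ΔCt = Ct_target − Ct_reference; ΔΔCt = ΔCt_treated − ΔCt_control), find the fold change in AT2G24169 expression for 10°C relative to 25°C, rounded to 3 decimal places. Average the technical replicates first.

Mean Ct: AT2G24169 25°C 24.225; AT2G24169 10°C 19.105; UBQ10 25°C 18.725; UBQ10 10°C 18.010
ΔCt(25°C) = 24.225 − 18.725 = 5.500
ΔCt(10°C) = 19.105 − 18.010 = 1.095
ΔΔCt = 1.095 − 5.500 = -4.405
Fold change = 2^(−(-4.405)) = 2^4.405 = 21.1854

21.185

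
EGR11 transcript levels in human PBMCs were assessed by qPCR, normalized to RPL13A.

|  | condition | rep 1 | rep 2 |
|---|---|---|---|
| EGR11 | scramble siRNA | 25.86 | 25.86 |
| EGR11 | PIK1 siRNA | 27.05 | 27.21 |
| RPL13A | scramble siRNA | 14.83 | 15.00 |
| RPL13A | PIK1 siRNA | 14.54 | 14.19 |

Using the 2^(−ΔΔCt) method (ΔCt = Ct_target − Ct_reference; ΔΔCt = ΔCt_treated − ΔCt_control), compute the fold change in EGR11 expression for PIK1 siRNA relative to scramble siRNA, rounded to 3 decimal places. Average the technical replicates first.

Mean Ct: EGR11 scramble siRNA 25.860; EGR11 PIK1 siRNA 27.130; RPL13A scramble siRNA 14.915; RPL13A PIK1 siRNA 14.365
ΔCt(scramble siRNA) = 25.860 − 14.915 = 10.945
ΔCt(PIK1 siRNA) = 27.130 − 14.365 = 12.765
ΔΔCt = 12.765 − 10.945 = 1.820
Fold change = 2^(−1.820) = 0.2832

0.283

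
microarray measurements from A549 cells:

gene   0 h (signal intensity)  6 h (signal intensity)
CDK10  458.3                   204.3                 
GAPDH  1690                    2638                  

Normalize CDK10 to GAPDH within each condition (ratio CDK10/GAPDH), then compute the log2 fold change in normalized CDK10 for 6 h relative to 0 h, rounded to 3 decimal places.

CDK10/GAPDH (0 h) = 458.3 / 1690 = 0.27118
CDK10/GAPDH (6 h) = 204.3 / 2638 = 0.077445
Fold change = 0.077445 / 0.27118 = 0.2856
log2(0.2856) = -1.8080

-1.808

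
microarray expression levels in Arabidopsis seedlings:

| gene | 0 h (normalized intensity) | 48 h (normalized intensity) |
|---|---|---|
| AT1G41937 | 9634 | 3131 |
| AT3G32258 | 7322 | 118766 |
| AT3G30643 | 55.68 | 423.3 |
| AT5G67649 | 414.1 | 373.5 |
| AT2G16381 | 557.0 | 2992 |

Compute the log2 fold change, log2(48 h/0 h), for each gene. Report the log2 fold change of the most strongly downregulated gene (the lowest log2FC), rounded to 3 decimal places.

log2(3131/9634) = -1.622  (AT1G41937)
log2(118766/7322) = 4.020  (AT3G32258)
log2(423.3/55.68) = 2.926  (AT3G30643)
log2(373.5/414.1) = -0.149  (AT5G67649)
log2(2992/557.0) = 2.425  (AT2G16381)
AT1G41937 is most strongly downregulated.

-1.622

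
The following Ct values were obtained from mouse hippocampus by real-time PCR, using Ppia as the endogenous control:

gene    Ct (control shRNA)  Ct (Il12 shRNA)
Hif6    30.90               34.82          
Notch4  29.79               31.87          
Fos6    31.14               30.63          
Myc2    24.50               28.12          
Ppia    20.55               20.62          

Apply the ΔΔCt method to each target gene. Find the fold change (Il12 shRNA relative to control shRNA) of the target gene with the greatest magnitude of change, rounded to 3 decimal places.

Hif6: ΔΔCt = (34.82−20.62) − (30.90−20.55) = 14.20 − 10.35 = 3.85; fold change = 2^-3.85 = 0.069
Notch4: ΔΔCt = (31.87−20.62) − (29.79−20.55) = 11.25 − 9.24 = 2.01; fold change = 2^-2.01 = 0.248
Fos6: ΔΔCt = (30.63−20.62) − (31.14−20.55) = 10.01 − 10.59 = -0.58; fold change = 2^0.58 = 1.495
Myc2: ΔΔCt = (28.12−20.62) − (24.50−20.55) = 7.50 − 3.95 = 3.55; fold change = 2^-3.55 = 0.085
Hif6 has the largest |ΔΔCt| = 3.85.

0.069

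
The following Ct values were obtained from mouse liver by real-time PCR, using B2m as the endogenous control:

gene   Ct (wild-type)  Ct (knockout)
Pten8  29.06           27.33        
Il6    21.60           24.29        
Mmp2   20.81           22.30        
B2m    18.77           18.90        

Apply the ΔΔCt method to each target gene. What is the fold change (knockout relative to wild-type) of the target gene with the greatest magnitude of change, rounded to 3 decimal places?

Pten8: ΔΔCt = (27.33−18.90) − (29.06−18.77) = 8.43 − 10.29 = -1.86; fold change = 2^1.86 = 3.630
Il6: ΔΔCt = (24.29−18.90) − (21.60−18.77) = 5.39 − 2.83 = 2.56; fold change = 2^-2.56 = 0.170
Mmp2: ΔΔCt = (22.30−18.90) − (20.81−18.77) = 3.40 − 2.04 = 1.36; fold change = 2^-1.36 = 0.390
Il6 has the largest |ΔΔCt| = 2.56.

0.170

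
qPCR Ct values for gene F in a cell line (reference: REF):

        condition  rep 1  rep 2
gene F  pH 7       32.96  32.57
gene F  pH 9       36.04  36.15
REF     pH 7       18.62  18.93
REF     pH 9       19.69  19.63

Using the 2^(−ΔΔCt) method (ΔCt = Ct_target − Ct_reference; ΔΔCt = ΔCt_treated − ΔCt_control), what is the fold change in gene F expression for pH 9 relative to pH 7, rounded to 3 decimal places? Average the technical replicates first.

Mean Ct: gene F pH 7 32.765; gene F pH 9 36.095; REF pH 7 18.775; REF pH 9 19.660
ΔCt(pH 7) = 32.765 − 18.775 = 13.990
ΔCt(pH 9) = 36.095 − 19.660 = 16.435
ΔΔCt = 16.435 − 13.990 = 2.445
Fold change = 2^(−2.445) = 0.1836

0.184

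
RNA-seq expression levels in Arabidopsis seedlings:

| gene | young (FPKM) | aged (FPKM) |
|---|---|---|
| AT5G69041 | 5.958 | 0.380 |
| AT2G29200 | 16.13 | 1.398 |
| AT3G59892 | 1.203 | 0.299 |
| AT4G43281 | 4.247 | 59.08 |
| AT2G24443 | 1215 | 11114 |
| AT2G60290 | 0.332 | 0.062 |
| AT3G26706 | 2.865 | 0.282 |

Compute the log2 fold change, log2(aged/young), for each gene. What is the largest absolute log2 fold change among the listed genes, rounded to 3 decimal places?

log2(0.380/5.958) = -3.971  (AT5G69041)
log2(1.398/16.13) = -3.528  (AT2G29200)
log2(0.299/1.203) = -2.008  (AT3G59892)
log2(59.08/4.247) = 3.798  (AT4G43281)
log2(11114/1215) = 3.193  (AT2G24443)
log2(0.062/0.332) = -2.421  (AT2G60290)
log2(0.282/2.865) = -3.345  (AT3G26706)
The largest magnitude belongs to AT5G69041.

3.971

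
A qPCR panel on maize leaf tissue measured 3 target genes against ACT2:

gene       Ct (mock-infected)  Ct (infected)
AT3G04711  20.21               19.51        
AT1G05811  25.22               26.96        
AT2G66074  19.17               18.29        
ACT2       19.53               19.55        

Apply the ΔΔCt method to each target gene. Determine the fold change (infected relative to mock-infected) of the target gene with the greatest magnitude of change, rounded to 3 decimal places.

AT3G04711: ΔΔCt = (19.51−19.55) − (20.21−19.53) = -0.04 − 0.68 = -0.72; fold change = 2^0.72 = 1.647
AT1G05811: ΔΔCt = (26.96−19.55) − (25.22−19.53) = 7.41 − 5.69 = 1.72; fold change = 2^-1.72 = 0.304
AT2G66074: ΔΔCt = (18.29−19.55) − (19.17−19.53) = -1.26 − (-0.36) = -0.90; fold change = 2^0.90 = 1.866
AT1G05811 has the largest |ΔΔCt| = 1.72.

0.304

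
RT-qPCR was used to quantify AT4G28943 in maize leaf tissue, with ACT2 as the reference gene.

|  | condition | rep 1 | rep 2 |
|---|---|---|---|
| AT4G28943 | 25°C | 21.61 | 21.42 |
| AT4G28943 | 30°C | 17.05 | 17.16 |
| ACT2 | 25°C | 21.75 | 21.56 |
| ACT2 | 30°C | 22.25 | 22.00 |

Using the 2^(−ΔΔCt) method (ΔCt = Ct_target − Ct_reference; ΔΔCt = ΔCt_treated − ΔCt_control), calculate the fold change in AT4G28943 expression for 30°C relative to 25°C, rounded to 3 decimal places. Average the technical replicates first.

29.446

Mean Ct: AT4G28943 25°C 21.515; AT4G28943 30°C 17.105; ACT2 25°C 21.655; ACT2 30°C 22.125
ΔCt(25°C) = 21.515 − 21.655 = -0.140
ΔCt(30°C) = 17.105 − 22.125 = -5.020
ΔΔCt = -5.020 − (-0.140) = -4.880
Fold change = 2^(−(-4.880)) = 2^4.880 = 29.4460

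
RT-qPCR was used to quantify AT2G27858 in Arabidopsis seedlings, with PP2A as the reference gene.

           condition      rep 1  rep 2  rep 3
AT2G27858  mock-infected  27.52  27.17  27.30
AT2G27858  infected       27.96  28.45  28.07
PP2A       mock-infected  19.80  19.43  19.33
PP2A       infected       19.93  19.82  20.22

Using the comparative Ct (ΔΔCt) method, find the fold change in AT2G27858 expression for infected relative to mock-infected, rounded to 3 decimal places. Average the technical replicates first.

0.779

Mean Ct: AT2G27858 mock-infected 27.330; AT2G27858 infected 28.160; PP2A mock-infected 19.520; PP2A infected 19.990
ΔCt(mock-infected) = 27.330 − 19.520 = 7.810
ΔCt(infected) = 28.160 − 19.990 = 8.170
ΔΔCt = 8.170 − 7.810 = 0.360
Fold change = 2^(−0.360) = 0.7792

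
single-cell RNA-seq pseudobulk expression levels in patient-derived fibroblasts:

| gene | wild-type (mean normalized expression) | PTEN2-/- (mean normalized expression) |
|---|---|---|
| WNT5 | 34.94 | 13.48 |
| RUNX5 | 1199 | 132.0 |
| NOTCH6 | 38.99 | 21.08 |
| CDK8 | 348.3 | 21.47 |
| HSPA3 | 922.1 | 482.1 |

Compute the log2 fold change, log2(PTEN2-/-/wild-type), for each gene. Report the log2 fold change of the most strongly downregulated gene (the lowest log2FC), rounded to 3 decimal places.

log2(13.48/34.94) = -1.374  (WNT5)
log2(132.0/1199) = -3.183  (RUNX5)
log2(21.08/38.99) = -0.887  (NOTCH6)
log2(21.47/348.3) = -4.020  (CDK8)
log2(482.1/922.1) = -0.936  (HSPA3)
CDK8 is most strongly downregulated.

-4.020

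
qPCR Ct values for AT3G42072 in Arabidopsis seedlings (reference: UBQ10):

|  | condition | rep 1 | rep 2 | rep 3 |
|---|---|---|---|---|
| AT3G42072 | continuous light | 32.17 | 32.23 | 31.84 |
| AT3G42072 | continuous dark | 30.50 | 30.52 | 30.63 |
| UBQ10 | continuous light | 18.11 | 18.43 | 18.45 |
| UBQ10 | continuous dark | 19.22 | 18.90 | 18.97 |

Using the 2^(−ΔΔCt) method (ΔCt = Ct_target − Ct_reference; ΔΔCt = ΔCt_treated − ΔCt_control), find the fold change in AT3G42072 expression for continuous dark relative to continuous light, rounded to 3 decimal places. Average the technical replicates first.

4.691

Mean Ct: AT3G42072 continuous light 32.080; AT3G42072 continuous dark 30.550; UBQ10 continuous light 18.330; UBQ10 continuous dark 19.030
ΔCt(continuous light) = 32.080 − 18.330 = 13.750
ΔCt(continuous dark) = 30.550 − 19.030 = 11.520
ΔΔCt = 11.520 − 13.750 = -2.230
Fold change = 2^(−(-2.230)) = 2^2.230 = 4.6913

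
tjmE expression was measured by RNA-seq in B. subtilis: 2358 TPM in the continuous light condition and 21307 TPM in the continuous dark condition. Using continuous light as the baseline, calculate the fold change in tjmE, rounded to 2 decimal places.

9.04

Fold change = 21307 / 2358 = 9.036
tjmE is upregulated.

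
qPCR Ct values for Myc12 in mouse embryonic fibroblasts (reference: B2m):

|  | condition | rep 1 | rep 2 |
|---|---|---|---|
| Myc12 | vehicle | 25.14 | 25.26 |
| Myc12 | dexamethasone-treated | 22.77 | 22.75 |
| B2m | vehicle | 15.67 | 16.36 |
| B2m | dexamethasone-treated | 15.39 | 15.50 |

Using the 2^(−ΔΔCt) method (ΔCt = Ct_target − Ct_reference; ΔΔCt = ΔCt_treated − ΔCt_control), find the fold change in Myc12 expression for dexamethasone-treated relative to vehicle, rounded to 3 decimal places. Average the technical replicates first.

Mean Ct: Myc12 vehicle 25.200; Myc12 dexamethasone-treated 22.760; B2m vehicle 16.015; B2m dexamethasone-treated 15.445
ΔCt(vehicle) = 25.200 − 16.015 = 9.185
ΔCt(dexamethasone-treated) = 22.760 − 15.445 = 7.315
ΔΔCt = 7.315 − 9.185 = -1.870
Fold change = 2^(−(-1.870)) = 2^1.870 = 3.6553

3.655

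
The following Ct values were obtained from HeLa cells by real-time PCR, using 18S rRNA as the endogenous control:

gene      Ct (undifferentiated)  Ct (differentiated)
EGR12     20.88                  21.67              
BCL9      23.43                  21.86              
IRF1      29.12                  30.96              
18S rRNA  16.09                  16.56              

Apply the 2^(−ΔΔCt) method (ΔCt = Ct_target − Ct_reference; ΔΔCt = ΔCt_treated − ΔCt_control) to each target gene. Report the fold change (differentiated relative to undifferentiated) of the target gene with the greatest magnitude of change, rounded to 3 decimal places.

4.112

EGR12: ΔΔCt = (21.67−16.56) − (20.88−16.09) = 5.11 − 4.79 = 0.32; fold change = 2^-0.32 = 0.801
BCL9: ΔΔCt = (21.86−16.56) − (23.43−16.09) = 5.30 − 7.34 = -2.04; fold change = 2^2.04 = 4.112
IRF1: ΔΔCt = (30.96−16.56) − (29.12−16.09) = 14.40 − 13.03 = 1.37; fold change = 2^-1.37 = 0.387
BCL9 has the largest |ΔΔCt| = 2.04.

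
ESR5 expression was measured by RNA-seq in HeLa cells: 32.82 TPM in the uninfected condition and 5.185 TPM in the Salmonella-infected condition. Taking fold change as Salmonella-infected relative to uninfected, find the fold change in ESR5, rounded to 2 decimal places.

Fold change = 5.185 / 32.82 = 0.158
ESR5 is downregulated.

0.16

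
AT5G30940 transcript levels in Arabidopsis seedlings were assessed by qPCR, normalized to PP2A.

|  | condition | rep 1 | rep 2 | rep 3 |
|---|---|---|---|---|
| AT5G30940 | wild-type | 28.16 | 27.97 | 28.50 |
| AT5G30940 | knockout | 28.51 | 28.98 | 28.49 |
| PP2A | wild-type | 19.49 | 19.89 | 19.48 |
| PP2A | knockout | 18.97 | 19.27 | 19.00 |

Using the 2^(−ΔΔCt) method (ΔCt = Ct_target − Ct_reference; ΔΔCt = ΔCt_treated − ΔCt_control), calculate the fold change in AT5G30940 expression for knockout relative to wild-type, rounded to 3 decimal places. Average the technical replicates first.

Mean Ct: AT5G30940 wild-type 28.210; AT5G30940 knockout 28.660; PP2A wild-type 19.620; PP2A knockout 19.080
ΔCt(wild-type) = 28.210 − 19.620 = 8.590
ΔCt(knockout) = 28.660 − 19.080 = 9.580
ΔΔCt = 9.580 − 8.590 = 0.990
Fold change = 2^(−0.990) = 0.5035

0.503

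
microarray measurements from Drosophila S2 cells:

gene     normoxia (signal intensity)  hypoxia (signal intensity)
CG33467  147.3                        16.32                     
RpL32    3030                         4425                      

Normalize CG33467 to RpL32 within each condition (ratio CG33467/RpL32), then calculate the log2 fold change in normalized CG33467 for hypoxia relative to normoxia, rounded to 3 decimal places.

CG33467/RpL32 (normoxia) = 147.3 / 3030 = 0.048614
CG33467/RpL32 (hypoxia) = 16.32 / 4425 = 0.0036881
Fold change = 0.0036881 / 0.048614 = 0.0759
log2(0.0759) = -3.7204

-3.720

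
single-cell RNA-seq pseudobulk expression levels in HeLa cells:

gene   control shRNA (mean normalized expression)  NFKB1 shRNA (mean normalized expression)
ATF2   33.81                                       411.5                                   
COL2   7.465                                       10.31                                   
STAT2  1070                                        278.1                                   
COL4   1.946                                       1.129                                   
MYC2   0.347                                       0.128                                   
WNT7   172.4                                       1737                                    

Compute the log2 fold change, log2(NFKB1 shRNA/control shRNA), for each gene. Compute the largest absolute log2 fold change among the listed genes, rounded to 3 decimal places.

3.605

log2(411.5/33.81) = 3.605  (ATF2)
log2(10.31/7.465) = 0.466  (COL2)
log2(278.1/1070) = -1.944  (STAT2)
log2(1.129/1.946) = -0.785  (COL4)
log2(0.128/0.347) = -1.439  (MYC2)
log2(1737/172.4) = 3.333  (WNT7)
The largest magnitude belongs to ATF2.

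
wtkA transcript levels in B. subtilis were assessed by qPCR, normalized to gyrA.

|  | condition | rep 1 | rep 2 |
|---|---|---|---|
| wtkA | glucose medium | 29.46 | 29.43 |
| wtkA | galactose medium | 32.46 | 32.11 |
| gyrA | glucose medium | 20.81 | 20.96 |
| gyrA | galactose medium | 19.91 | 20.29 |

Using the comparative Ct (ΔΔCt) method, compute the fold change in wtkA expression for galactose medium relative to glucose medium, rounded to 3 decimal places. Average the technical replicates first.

Mean Ct: wtkA glucose medium 29.445; wtkA galactose medium 32.285; gyrA glucose medium 20.885; gyrA galactose medium 20.100
ΔCt(glucose medium) = 29.445 − 20.885 = 8.560
ΔCt(galactose medium) = 32.285 − 20.100 = 12.185
ΔΔCt = 12.185 − 8.560 = 3.625
Fold change = 2^(−3.625) = 0.0811

0.081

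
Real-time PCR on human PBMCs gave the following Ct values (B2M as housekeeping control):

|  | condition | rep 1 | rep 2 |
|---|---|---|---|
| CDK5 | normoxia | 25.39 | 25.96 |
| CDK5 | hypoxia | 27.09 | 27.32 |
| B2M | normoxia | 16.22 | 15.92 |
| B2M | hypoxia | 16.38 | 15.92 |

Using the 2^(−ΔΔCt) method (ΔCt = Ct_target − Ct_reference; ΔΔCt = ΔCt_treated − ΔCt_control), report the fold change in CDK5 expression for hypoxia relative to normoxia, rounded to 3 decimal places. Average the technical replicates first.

Mean Ct: CDK5 normoxia 25.675; CDK5 hypoxia 27.205; B2M normoxia 16.070; B2M hypoxia 16.150
ΔCt(normoxia) = 25.675 − 16.070 = 9.605
ΔCt(hypoxia) = 27.205 − 16.150 = 11.055
ΔΔCt = 11.055 − 9.605 = 1.450
Fold change = 2^(−1.450) = 0.3660

0.366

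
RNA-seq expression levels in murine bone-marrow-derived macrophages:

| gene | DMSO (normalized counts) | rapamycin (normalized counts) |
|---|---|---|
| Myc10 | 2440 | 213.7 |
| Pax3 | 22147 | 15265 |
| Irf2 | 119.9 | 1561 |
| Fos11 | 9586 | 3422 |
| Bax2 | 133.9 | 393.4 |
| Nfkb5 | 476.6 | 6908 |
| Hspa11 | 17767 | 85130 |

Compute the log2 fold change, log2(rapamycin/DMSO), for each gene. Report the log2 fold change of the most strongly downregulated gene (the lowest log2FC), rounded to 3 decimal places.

log2(213.7/2440) = -3.513  (Myc10)
log2(15265/22147) = -0.537  (Pax3)
log2(1561/119.9) = 3.703  (Irf2)
log2(3422/9586) = -1.486  (Fos11)
log2(393.4/133.9) = 1.555  (Bax2)
log2(6908/476.6) = 3.857  (Nfkb5)
log2(85130/17767) = 2.260  (Hspa11)
Myc10 is most strongly downregulated.

-3.513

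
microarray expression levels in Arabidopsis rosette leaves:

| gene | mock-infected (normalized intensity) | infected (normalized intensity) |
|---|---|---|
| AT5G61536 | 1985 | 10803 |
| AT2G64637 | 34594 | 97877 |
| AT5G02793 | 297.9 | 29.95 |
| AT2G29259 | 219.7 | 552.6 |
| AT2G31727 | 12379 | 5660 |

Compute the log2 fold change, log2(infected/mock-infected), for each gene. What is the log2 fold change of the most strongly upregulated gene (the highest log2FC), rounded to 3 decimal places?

2.444

log2(10803/1985) = 2.444  (AT5G61536)
log2(97877/34594) = 1.500  (AT2G64637)
log2(29.95/297.9) = -3.314  (AT5G02793)
log2(552.6/219.7) = 1.331  (AT2G29259)
log2(5660/12379) = -1.129  (AT2G31727)
AT5G61536 is most strongly upregulated.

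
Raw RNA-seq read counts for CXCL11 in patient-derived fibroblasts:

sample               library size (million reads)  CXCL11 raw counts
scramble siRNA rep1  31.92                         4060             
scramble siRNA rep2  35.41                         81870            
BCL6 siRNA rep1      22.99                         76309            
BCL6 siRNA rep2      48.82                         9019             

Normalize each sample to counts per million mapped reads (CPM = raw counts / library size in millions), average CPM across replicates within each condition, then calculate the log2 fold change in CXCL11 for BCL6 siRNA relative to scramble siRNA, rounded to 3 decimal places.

CPM(scramble siRNA rep1) = 4060 / 31.92 = 127.1930
CPM(scramble siRNA rep2) = 81870 / 35.41 = 2312.0587
CPM(BCL6 siRNA rep1) = 76309 / 22.99 = 3319.2258
CPM(BCL6 siRNA rep2) = 9019 / 48.82 = 184.7399
mean CPM(scramble siRNA) = 1219.6259; mean CPM(BCL6 siRNA) = 1751.9828
Fold change = 1751.9828 / 1219.6259 = 1.43649
log2(1.43649) = 0.5225

0.523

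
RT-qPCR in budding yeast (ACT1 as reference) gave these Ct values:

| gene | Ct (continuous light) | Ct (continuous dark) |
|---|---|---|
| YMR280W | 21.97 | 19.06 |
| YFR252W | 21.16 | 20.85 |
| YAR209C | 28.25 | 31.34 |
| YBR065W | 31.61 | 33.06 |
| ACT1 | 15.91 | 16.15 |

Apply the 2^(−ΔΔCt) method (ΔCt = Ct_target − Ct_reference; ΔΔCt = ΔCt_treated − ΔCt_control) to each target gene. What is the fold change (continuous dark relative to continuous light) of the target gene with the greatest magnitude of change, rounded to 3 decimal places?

8.877

YMR280W: ΔΔCt = (19.06−16.15) − (21.97−15.91) = 2.91 − 6.06 = -3.15; fold change = 2^3.15 = 8.877
YFR252W: ΔΔCt = (20.85−16.15) − (21.16−15.91) = 4.70 − 5.25 = -0.55; fold change = 2^0.55 = 1.464
YAR209C: ΔΔCt = (31.34−16.15) − (28.25−15.91) = 15.19 − 12.34 = 2.85; fold change = 2^-2.85 = 0.139
YBR065W: ΔΔCt = (33.06−16.15) − (31.61−15.91) = 16.91 − 15.70 = 1.21; fold change = 2^-1.21 = 0.432
YMR280W has the largest |ΔΔCt| = 3.15.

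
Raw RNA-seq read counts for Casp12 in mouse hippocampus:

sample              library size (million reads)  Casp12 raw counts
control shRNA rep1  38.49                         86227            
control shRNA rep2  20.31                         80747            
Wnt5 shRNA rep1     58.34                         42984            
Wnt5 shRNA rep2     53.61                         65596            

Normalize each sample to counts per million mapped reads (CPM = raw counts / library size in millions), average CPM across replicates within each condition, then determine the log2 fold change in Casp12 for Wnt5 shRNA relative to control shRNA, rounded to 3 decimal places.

-1.665

CPM(control shRNA rep1) = 86227 / 38.49 = 2240.2442
CPM(control shRNA rep2) = 80747 / 20.31 = 3975.7262
CPM(Wnt5 shRNA rep1) = 42984 / 58.34 = 736.7844
CPM(Wnt5 shRNA rep2) = 65596 / 53.61 = 1223.5777
mean CPM(control shRNA) = 3107.9852; mean CPM(Wnt5 shRNA) = 980.1810
Fold change = 980.1810 / 3107.9852 = 0.31538
log2(0.31538) = -1.6649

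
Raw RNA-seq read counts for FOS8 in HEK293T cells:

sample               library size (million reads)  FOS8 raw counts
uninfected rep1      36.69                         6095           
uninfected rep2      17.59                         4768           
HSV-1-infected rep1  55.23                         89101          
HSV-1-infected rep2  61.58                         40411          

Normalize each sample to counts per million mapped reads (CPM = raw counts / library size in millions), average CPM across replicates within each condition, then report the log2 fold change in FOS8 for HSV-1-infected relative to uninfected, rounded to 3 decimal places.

CPM(uninfected rep1) = 6095 / 36.69 = 166.1216
CPM(uninfected rep2) = 4768 / 17.59 = 271.0631
CPM(HSV-1-infected rep1) = 89101 / 55.23 = 1613.2718
CPM(HSV-1-infected rep2) = 40411 / 61.58 = 656.2358
mean CPM(uninfected) = 218.5923; mean CPM(HSV-1-infected) = 1134.7538
Fold change = 1134.7538 / 218.5923 = 5.19119
log2(5.19119) = 2.3761

2.376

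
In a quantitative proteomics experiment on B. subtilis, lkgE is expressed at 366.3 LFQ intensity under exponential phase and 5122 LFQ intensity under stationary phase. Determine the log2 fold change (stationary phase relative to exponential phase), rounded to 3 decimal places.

3.806

Fold change = 5122 / 366.3 = 13.9831
log2(13.9831) = 3.8056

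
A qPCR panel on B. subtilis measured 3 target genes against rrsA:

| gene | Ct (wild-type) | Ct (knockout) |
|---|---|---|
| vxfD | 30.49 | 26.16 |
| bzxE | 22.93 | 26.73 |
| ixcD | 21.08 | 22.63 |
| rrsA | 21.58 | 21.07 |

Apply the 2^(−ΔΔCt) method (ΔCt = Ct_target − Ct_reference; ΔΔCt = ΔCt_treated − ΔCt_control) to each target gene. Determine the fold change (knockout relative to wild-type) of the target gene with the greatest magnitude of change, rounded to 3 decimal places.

0.050

vxfD: ΔΔCt = (26.16−21.07) − (30.49−21.58) = 5.09 − 8.91 = -3.82; fold change = 2^3.82 = 14.123
bzxE: ΔΔCt = (26.73−21.07) − (22.93−21.58) = 5.66 − 1.35 = 4.31; fold change = 2^-4.31 = 0.050
ixcD: ΔΔCt = (22.63−21.07) − (21.08−21.58) = 1.56 − (-0.50) = 2.06; fold change = 2^-2.06 = 0.240
bzxE has the largest |ΔΔCt| = 4.31.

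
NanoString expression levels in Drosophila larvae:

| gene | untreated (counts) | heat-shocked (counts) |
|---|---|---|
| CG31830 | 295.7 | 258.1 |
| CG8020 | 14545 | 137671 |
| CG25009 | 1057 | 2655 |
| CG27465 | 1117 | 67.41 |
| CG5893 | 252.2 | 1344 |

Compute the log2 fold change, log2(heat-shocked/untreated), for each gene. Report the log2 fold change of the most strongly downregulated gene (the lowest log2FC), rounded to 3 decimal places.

-4.051

log2(258.1/295.7) = -0.196  (CG31830)
log2(137671/14545) = 3.243  (CG8020)
log2(2655/1057) = 1.329  (CG25009)
log2(67.41/1117) = -4.051  (CG27465)
log2(1344/252.2) = 2.414  (CG5893)
CG27465 is most strongly downregulated.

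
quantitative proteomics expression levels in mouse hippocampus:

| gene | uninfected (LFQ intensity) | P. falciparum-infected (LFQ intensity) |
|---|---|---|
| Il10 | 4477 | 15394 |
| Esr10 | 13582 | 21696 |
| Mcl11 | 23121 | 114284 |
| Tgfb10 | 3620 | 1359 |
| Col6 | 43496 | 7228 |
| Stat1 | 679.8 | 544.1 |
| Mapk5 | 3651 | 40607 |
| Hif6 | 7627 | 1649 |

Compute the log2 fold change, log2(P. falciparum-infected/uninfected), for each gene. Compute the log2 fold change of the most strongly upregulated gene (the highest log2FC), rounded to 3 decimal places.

log2(15394/4477) = 1.782  (Il10)
log2(21696/13582) = 0.676  (Esr10)
log2(114284/23121) = 2.305  (Mcl11)
log2(1359/3620) = -1.413  (Tgfb10)
log2(7228/43496) = -2.589  (Col6)
log2(544.1/679.8) = -0.321  (Stat1)
log2(40607/3651) = 3.475  (Mapk5)
log2(1649/7627) = -2.210  (Hif6)
Mapk5 is most strongly upregulated.

3.475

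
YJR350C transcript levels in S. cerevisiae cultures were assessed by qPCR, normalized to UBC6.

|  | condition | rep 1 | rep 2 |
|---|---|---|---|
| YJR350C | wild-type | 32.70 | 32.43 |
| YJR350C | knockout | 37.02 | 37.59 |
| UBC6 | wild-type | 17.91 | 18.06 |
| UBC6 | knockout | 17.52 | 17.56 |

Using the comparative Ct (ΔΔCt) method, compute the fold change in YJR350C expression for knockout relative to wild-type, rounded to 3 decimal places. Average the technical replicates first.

0.027

Mean Ct: YJR350C wild-type 32.565; YJR350C knockout 37.305; UBC6 wild-type 17.985; UBC6 knockout 17.540
ΔCt(wild-type) = 32.565 − 17.985 = 14.580
ΔCt(knockout) = 37.305 − 17.540 = 19.765
ΔΔCt = 19.765 − 14.580 = 5.185
Fold change = 2^(−5.185) = 0.0275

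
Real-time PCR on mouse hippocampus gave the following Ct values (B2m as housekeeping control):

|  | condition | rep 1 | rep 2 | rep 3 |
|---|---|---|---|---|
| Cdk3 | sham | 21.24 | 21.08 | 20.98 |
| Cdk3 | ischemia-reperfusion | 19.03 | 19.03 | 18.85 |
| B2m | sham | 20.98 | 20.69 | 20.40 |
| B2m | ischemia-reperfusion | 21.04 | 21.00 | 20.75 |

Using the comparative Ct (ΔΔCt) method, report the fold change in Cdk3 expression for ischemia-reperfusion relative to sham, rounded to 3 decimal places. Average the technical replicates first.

Mean Ct: Cdk3 sham 21.100; Cdk3 ischemia-reperfusion 18.970; B2m sham 20.690; B2m ischemia-reperfusion 20.930
ΔCt(sham) = 21.100 − 20.690 = 0.410
ΔCt(ischemia-reperfusion) = 18.970 − 20.930 = -1.960
ΔΔCt = -1.960 − 0.410 = -2.370
Fold change = 2^(−(-2.370)) = 2^2.370 = 5.1694

5.169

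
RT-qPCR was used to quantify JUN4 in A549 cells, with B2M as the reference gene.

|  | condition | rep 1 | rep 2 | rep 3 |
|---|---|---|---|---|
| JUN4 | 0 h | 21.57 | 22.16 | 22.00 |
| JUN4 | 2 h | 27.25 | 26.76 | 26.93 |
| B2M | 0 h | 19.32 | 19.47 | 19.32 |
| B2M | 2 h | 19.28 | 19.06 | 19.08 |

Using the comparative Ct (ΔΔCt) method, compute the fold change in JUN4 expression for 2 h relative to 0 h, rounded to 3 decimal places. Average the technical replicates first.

0.025

Mean Ct: JUN4 0 h 21.910; JUN4 2 h 26.980; B2M 0 h 19.370; B2M 2 h 19.140
ΔCt(0 h) = 21.910 − 19.370 = 2.540
ΔCt(2 h) = 26.980 − 19.140 = 7.840
ΔΔCt = 7.840 − 2.540 = 5.300
Fold change = 2^(−5.300) = 0.0254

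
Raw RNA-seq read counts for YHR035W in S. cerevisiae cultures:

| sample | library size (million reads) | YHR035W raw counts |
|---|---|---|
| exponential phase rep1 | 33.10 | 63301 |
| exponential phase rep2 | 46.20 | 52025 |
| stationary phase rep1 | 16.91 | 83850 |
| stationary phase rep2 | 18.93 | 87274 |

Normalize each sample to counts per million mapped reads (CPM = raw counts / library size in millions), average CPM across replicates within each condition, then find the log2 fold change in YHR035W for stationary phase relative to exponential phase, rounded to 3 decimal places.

CPM(exponential phase rep1) = 63301 / 33.10 = 1912.4169
CPM(exponential phase rep2) = 52025 / 46.20 = 1126.0823
CPM(stationary phase rep1) = 83850 / 16.91 = 4958.6044
CPM(stationary phase rep2) = 87274 / 18.93 = 4610.3539
mean CPM(exponential phase) = 1519.2496; mean CPM(stationary phase) = 4784.4792
Fold change = 4784.4792 / 1519.2496 = 3.14924
log2(3.14924) = 1.6550

1.655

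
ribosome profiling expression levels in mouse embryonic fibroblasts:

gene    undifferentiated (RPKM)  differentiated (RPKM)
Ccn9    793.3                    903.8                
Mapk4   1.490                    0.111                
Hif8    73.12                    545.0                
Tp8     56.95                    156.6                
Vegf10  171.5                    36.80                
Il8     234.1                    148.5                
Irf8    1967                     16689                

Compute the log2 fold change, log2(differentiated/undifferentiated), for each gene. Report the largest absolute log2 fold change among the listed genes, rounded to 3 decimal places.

log2(903.8/793.3) = 0.188  (Ccn9)
log2(0.111/1.490) = -3.747  (Mapk4)
log2(545.0/73.12) = 2.898  (Hif8)
log2(156.6/56.95) = 1.459  (Tp8)
log2(36.80/171.5) = -2.220  (Vegf10)
log2(148.5/234.1) = -0.657  (Il8)
log2(16689/1967) = 3.085  (Irf8)
The largest magnitude belongs to Mapk4.

3.747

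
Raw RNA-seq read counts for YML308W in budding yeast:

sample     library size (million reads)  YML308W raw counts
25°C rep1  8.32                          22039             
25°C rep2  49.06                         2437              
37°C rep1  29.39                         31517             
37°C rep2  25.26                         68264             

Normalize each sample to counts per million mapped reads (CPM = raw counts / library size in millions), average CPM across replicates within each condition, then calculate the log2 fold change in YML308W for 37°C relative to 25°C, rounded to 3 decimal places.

0.484

CPM(25°C rep1) = 22039 / 8.32 = 2648.9183
CPM(25°C rep2) = 2437 / 49.06 = 49.6739
CPM(37°C rep1) = 31517 / 29.39 = 1072.3716
CPM(37°C rep2) = 68264 / 25.26 = 2702.4545
mean CPM(25°C) = 1349.2961; mean CPM(37°C) = 1887.4130
Fold change = 1887.4130 / 1349.2961 = 1.39881
log2(1.39881) = 0.4842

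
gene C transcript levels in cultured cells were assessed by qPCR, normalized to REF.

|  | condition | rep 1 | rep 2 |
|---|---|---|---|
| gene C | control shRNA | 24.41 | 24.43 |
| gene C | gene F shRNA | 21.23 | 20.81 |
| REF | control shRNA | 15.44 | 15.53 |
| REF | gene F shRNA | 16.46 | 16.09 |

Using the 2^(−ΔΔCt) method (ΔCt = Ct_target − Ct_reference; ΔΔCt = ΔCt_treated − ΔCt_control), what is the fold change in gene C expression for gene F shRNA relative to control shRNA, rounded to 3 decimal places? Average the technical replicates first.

18.252

Mean Ct: gene C control shRNA 24.420; gene C gene F shRNA 21.020; REF control shRNA 15.485; REF gene F shRNA 16.275
ΔCt(control shRNA) = 24.420 − 15.485 = 8.935
ΔCt(gene F shRNA) = 21.020 − 16.275 = 4.745
ΔΔCt = 4.745 − 8.935 = -4.190
Fold change = 2^(−(-4.190)) = 2^4.190 = 18.2522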